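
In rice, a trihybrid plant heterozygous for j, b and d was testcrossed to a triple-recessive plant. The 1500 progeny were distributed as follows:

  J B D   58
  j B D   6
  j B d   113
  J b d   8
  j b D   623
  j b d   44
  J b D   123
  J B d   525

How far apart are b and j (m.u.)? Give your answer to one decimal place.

The two most frequent reciprocal classes, j b D and J B d, are the parental types, so the F1 was j b D / J B d.
The two rarest classes, j B D and J b d, are the double crossovers. Comparing them with the parentals, only the b allele has switched, so b is the middle locus and the order is d – b – j.
Crossovers in the b–j interval produce the single-crossover classes J b D and j B d (123 + 113 = 236) plus the double crossovers (14).
RF(b–j) = (236 + 14) / 1500 = 250/1500 = 0.1667 → 16.7 m.u.

16.7 m.u.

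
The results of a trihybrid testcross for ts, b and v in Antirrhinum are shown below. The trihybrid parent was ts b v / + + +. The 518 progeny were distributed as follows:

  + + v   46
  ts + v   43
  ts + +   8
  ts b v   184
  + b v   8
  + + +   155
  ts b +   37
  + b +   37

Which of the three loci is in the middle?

ts

The two rarest classes, + b v and ts + +, are the double crossovers. Comparing them with the parentals, only the ts allele has switched, so ts is the middle locus and the order is b – ts – v.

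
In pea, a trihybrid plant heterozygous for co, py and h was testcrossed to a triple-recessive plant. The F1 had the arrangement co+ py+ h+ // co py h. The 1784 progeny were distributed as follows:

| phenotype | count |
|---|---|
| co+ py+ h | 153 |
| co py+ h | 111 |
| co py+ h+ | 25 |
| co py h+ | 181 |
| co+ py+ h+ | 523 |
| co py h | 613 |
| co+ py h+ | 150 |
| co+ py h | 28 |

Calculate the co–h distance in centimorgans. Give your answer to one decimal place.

21.7 centimorgans

The two rarest classes, co py+ h+ and co+ py h, are the double crossovers. Comparing them with the parentals, only the co allele has switched, so co is the middle locus and the order is py – co – h.
Crossovers in the co–h interval produce the single-crossover classes co+ py+ h and co py h+ (153 + 181 = 334) plus the double crossovers (53).
RF(co–h) = (334 + 53) / 1784 = 387/1784 = 0.2169 → 21.7 centimorgans.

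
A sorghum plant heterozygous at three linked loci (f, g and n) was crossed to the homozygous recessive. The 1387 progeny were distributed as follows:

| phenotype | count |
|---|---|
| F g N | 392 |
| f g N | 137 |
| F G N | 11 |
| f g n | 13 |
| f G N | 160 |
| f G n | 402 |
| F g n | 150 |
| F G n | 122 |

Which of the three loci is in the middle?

The two most frequent reciprocal classes, f G n and F g N, are the parental types, so the F1 was f G n / F g N.
The two rarest classes, f g n and F G N, are the double crossovers. Comparing them with the parentals, only the g allele has switched, so g is the middle locus and the order is n – g – f.

g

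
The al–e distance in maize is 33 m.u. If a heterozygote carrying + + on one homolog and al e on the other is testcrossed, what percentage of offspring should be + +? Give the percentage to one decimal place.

A map distance of 33 m.u. corresponds to a recombination frequency of 0.330.
The F1 is + + / al e, so + + is a parental gamete class with expected frequency (1 − r)/2 = 0.670/2 = 0.3350.
That is 0.3350 = 33.5% of the progeny.

33.5%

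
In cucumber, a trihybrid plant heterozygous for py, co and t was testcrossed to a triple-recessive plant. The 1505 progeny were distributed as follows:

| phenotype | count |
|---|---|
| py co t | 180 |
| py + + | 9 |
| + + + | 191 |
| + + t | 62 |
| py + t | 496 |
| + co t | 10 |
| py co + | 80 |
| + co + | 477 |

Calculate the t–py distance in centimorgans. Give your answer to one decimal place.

10.7 centimorgans

The two most frequent reciprocal classes, py + t and + co +, are the parental types, so the F1 was py + t / + co +.
The two rarest classes, py + + and + co t, are the double crossovers. Comparing them with the parentals, only the t allele has switched, so t is the middle locus and the order is co – t – py.
Crossovers in the t–py interval produce the single-crossover classes + + t and py co + (62 + 80 = 142) plus the double crossovers (19).
RF(t–py) = (142 + 19) / 1505 = 161/1505 = 0.1070 → 10.7 centimorgans.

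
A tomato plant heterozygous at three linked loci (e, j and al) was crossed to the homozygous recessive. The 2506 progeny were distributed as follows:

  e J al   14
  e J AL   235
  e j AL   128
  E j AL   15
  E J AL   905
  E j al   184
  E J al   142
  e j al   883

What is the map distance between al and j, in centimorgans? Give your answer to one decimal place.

The two most frequent reciprocal classes, E J AL and e j al, are the parental types, so the F1 was E J AL / e j al.
The two rarest classes, E j AL and e J al, are the double crossovers. Comparing them with the parentals, only the j allele has switched, so j is the middle locus and the order is al – j – e.
Crossovers in the al–j interval produce the single-crossover classes E J al and e j AL (142 + 128 = 270) plus the double crossovers (29).
RF(al–j) = (270 + 29) / 2506 = 299/2506 = 0.1193 → 11.9 centimorgans.

11.9 centimorgans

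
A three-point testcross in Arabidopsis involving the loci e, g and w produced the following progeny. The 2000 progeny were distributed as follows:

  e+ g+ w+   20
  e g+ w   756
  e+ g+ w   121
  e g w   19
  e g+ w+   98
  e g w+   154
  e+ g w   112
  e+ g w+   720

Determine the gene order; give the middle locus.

g

The two most frequent reciprocal classes, e+ g w+ and e g+ w, are the parental types, so the F1 was e+ g w+ / e g+ w.
The two rarest classes, e+ g+ w+ and e g w, are the double crossovers. Comparing them with the parentals, only the g allele has switched, so g is the middle locus and the order is e – g – w.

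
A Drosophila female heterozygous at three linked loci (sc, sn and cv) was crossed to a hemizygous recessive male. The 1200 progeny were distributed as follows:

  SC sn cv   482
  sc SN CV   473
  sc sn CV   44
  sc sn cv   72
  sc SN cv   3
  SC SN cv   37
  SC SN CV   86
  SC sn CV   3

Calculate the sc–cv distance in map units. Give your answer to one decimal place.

13.7 map units

The two most frequent reciprocal classes, SC sn cv and sc SN CV, are the parental types, so the F1 was SC sn cv / sc SN CV.
The two rarest classes, SC sn CV and sc SN cv, are the double crossovers. Comparing them with the parentals, only the cv allele has switched, so cv is the middle locus and the order is sn – cv – sc.
Crossovers in the cv–sc interval produce the single-crossover classes sc sn cv and SC SN CV (72 + 86 = 158) plus the double crossovers (6).
RF(cv–sc) = (158 + 6) / 1200 = 164/1200 = 0.1367 → 13.7 map units.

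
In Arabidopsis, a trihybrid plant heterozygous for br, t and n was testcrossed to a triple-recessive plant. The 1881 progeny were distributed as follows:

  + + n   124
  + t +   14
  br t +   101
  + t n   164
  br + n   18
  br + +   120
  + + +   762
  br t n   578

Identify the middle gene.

t

The two most frequent reciprocal classes, + + + and br t n, are the parental types, so the F1 was + + + / br t n.
The two rarest classes, + t + and br + n, are the double crossovers. Comparing them with the parentals, only the t allele has switched, so t is the middle locus and the order is n – t – br.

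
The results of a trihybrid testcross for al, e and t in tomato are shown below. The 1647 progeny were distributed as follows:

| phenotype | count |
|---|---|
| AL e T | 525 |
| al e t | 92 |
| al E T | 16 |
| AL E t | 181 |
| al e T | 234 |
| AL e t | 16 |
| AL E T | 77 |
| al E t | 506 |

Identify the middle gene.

t

The two most frequent reciprocal classes, AL e T and al E t, are the parental types, so the F1 was AL e T / al E t.
The two rarest classes, AL e t and al E T, are the double crossovers. Comparing them with the parentals, only the t allele has switched, so t is the middle locus and the order is e – t – al.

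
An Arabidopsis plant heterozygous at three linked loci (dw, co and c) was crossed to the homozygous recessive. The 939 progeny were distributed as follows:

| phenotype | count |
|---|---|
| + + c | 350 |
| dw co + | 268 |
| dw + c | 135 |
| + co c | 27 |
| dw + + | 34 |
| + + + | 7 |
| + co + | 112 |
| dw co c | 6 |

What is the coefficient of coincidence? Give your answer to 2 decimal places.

The two most frequent reciprocal classes, + + c and dw co +, are the parental types, so the F1 was + + c / dw co +.
The two rarest classes, + + + and dw co c, are the double crossovers. Comparing them with the parentals, only the c allele has switched, so c is the middle locus and the order is dw – c – co.
dw–c: (247 + 13)/939 = 0.2769; c–co: (61 + 13)/939 = 0.0788.
Expected DCO frequency = 0.2769 × 0.0788 ≈ 0.02182; observed = 13/939 ≈ 0.01384.
Coefficient of coincidence = 0.01384/0.02182 ≈ 0.63.

0.63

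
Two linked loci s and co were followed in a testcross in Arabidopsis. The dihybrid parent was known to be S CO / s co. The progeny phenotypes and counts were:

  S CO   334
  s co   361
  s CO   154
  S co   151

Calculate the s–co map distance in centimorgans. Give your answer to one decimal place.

The recombinant classes are S co and s CO: 151 + 154 = 305.
Recombination frequency = 305/1000 = 0.3050 ≈ 30.5%, i.e. 30.5 centimorgans.

30.5 centimorgans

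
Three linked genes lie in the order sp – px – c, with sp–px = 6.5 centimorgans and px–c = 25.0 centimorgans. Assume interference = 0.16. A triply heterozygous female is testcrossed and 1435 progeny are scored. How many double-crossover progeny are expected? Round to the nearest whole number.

20

Map distances give recombination frequencies of 0.065 and 0.250 for the two intervals.
With interference 0.16 (so coincidence = 0.84), expected double-crossover frequency = 0.065 × 0.250 × 0.84 = 0.01365.
Expected number = 0.01365 × 1435 = 19.59 ≈ 20.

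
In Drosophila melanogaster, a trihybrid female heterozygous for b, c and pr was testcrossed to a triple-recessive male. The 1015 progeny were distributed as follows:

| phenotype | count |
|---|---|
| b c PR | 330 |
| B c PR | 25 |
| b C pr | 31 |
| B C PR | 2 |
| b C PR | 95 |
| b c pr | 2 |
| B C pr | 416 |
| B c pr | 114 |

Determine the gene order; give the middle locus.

pr

The two most frequent reciprocal classes, B C pr and b c PR, are the parental types, so the F1 was B C pr / b c PR.
The two rarest classes, B C PR and b c pr, are the double crossovers. Comparing them with the parentals, only the pr allele has switched, so pr is the middle locus and the order is c – pr – b.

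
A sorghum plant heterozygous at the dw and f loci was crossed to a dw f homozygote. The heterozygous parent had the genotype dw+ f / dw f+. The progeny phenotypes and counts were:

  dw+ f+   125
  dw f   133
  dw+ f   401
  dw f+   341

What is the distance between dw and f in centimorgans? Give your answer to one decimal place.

The recombinant classes are dw+ f+ and dw f: 125 + 133 = 258.
Recombination frequency = 258/1000 = 0.2580 ≈ 25.8%, i.e. 25.8 centimorgans.

25.8 centimorgans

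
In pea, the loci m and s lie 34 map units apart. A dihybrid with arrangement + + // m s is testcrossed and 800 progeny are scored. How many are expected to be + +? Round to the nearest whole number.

264

A map distance of 34 map units corresponds to a recombination frequency of 0.340.
The F1 is + + / m s, so + + is a parental gamete class with expected frequency (1 − r)/2 = 0.660/2 = 0.3300.
Expected number = 0.3300 × 800 = 264.00 ≈ 264.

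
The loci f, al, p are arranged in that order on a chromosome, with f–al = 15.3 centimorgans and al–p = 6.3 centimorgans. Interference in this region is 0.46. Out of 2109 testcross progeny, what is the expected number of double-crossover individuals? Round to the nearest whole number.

Map distances give recombination frequencies of 0.153 and 0.063 for the two intervals.
With interference 0.46 (so coincidence = 0.54), expected double-crossover frequency = 0.153 × 0.063 × 0.54 = 0.00521.
Expected number = 0.00521 × 2109 = 10.98 ≈ 11.

11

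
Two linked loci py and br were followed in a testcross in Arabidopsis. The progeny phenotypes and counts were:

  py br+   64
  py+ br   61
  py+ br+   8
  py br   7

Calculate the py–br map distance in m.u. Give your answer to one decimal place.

10.7 m.u.

The two most frequent classes, py+ br (61) and py br+ (64), are the parental types, so the F1 was py+ br / py br+.
The recombinant classes are py+ br+ and py br: 8 + 7 = 15.
Recombination frequency = 15/140 = 0.1071 ≈ 10.7%, i.e. 10.7 m.u.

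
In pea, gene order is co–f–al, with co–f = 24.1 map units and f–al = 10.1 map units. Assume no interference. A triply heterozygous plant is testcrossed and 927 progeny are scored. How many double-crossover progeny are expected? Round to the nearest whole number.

Map distances give recombination frequencies of 0.241 and 0.101 for the two intervals.
With no interference, expected double-crossover frequency = 0.241 × 0.101 = 0.02434.
Expected number = 0.02434 × 927 = 22.56 ≈ 23.

23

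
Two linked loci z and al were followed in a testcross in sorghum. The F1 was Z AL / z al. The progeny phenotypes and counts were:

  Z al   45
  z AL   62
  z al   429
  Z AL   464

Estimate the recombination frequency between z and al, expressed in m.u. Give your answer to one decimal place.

10.7 m.u.

The recombinant classes are Z al and z AL: 45 + 62 = 107.
Recombination frequency = 107/1000 = 0.1070 ≈ 10.7%, i.e. 10.7 m.u.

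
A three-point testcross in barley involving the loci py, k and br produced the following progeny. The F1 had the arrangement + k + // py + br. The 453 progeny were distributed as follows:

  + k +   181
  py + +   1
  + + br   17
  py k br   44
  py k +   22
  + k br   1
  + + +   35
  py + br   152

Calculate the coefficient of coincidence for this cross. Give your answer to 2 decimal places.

The two rarest classes, + k br and py + +, are the double crossovers. Comparing them with the parentals, only the br allele has switched, so br is the middle locus and the order is k – br – py.
k–br: (79 + 2)/453 = 0.1788; br–py: (39 + 2)/453 = 0.0905.
Expected DCO frequency = 0.1788 × 0.0905 ≈ 0.01618; observed = 2/453 ≈ 0.00442.
Coefficient of coincidence = 0.00442/0.01618 ≈ 0.27.

0.27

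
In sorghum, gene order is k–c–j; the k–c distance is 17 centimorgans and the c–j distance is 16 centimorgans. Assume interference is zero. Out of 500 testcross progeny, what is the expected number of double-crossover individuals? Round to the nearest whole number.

14

Map distances give recombination frequencies of 0.170 and 0.160 for the two intervals.
With no interference, expected double-crossover frequency = 0.170 × 0.160 = 0.02720.
Expected number = 0.02720 × 500 = 13.60 ≈ 14.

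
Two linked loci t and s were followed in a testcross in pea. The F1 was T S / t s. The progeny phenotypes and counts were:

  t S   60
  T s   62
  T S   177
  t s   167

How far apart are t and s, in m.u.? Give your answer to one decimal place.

26.2 m.u.

The recombinant classes are T s and t S: 62 + 60 = 122.
Recombination frequency = 122/466 = 0.2618 ≈ 26.2%, i.e. 26.2 m.u.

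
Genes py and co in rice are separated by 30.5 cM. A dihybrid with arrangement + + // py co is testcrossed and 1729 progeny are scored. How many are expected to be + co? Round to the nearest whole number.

264

A map distance of 30.5 cM corresponds to a recombination frequency of 0.305.
The F1 is + + / py co, so + co is a recombinant gamete class with expected frequency r/2 = 0.305/2 = 0.1525.
Expected number = 0.1525 × 1729 = 263.67 ≈ 264.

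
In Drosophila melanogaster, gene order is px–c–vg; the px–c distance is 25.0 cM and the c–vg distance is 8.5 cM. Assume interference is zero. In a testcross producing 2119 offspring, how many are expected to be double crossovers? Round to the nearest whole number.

45

Map distances give recombination frequencies of 0.250 and 0.085 for the two intervals.
With no interference, expected double-crossover frequency = 0.250 × 0.085 = 0.02125.
Expected number = 0.02125 × 2119 = 45.03 ≈ 45.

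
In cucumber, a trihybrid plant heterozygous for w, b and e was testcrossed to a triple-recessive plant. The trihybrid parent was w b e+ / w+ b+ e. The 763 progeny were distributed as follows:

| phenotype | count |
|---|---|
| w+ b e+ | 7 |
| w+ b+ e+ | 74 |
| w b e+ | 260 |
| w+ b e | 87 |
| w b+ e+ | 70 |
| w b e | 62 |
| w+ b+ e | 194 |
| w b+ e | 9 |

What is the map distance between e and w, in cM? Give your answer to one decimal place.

19.9 cM

The two rarest classes, w+ b e+ and w b+ e, are the double crossovers. Comparing them with the parentals, only the w allele has switched, so w is the middle locus and the order is e – w – b.
Crossovers in the e–w interval produce the single-crossover classes w b e and w+ b+ e+ (62 + 74 = 136) plus the double crossovers (16).
RF(e–w) = (136 + 16) / 763 = 152/763 = 0.1992 → 19.9 cM.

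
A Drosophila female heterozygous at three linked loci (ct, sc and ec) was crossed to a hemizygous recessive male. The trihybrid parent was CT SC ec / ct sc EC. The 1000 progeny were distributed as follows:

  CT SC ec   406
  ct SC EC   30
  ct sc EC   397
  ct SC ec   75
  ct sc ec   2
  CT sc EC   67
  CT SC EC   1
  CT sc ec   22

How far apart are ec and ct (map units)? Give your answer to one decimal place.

14.5 map units

The two rarest classes, CT SC EC and ct sc ec, are the double crossovers. Comparing them with the parentals, only the ec allele has switched, so ec is the middle locus and the order is ct – ec – sc.
Crossovers in the ct–ec interval produce the single-crossover classes ct SC ec and CT sc EC (75 + 67 = 142) plus the double crossovers (3).
RF(ct–ec) = (142 + 3) / 1000 = 145/1000 = 0.1450 → 14.5 map units.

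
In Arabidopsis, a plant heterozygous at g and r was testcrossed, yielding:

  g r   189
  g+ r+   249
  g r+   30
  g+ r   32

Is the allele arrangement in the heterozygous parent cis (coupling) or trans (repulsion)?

cis

The two most frequent classes are g+ r+ (249) and g r (189); these are the parental (non-recombinant) types.
So the F1 carried g+ r+ on one chromosome and g r on the other — the recessive alleles are on the same chromosome (cis / coupling).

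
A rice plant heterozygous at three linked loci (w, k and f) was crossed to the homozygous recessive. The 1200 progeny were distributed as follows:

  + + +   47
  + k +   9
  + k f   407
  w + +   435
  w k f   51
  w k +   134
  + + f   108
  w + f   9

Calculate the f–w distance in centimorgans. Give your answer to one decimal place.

9.7 centimorgans

The two most frequent reciprocal classes, w + + and + k f, are the parental types, so the F1 was w + + / + k f.
The two rarest classes, w + f and + k +, are the double crossovers. Comparing them with the parentals, only the f allele has switched, so f is the middle locus and the order is k – f – w.
Crossovers in the f–w interval produce the single-crossover classes + + + and w k f (47 + 51 = 98) plus the double crossovers (18).
RF(f–w) = (98 + 18) / 1200 = 116/1200 = 0.0967 → 9.7 centimorgans.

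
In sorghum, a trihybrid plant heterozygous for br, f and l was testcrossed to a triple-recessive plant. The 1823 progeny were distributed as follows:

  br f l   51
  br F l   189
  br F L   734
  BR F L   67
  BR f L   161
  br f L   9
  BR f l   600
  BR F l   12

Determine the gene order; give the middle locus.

f

The two most frequent reciprocal classes, br F L and BR f l, are the parental types, so the F1 was br F L / BR f l.
The two rarest classes, br f L and BR F l, are the double crossovers. Comparing them with the parentals, only the f allele has switched, so f is the middle locus and the order is l – f – br.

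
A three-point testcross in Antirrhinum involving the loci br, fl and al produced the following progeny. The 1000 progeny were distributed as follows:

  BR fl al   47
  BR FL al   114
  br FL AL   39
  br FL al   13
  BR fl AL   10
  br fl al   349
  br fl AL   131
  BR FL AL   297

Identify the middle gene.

fl

The two most frequent reciprocal classes, br fl al and BR FL AL, are the parental types, so the F1 was br fl al / BR FL AL.
The two rarest classes, br FL al and BR fl AL, are the double crossovers. Comparing them with the parentals, only the fl allele has switched, so fl is the middle locus and the order is br – fl – al.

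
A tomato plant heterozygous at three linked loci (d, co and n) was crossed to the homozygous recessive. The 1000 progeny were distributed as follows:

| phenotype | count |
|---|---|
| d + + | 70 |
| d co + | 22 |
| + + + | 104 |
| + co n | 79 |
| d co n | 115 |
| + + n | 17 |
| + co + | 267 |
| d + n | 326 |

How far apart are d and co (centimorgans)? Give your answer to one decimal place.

25.8 centimorgans

The two most frequent reciprocal classes, d + n and + co +, are the parental types, so the F1 was d + n / + co +.
The two rarest classes, + + n and d co +, are the double crossovers. Comparing them with the parentals, only the d allele has switched, so d is the middle locus and the order is co – d – n.
Crossovers in the co–d interval produce the single-crossover classes d co n and + + + (115 + 104 = 219) plus the double crossovers (39).
RF(co–d) = (219 + 39) / 1000 = 258/1000 = 0.2580 → 25.8 centimorgans.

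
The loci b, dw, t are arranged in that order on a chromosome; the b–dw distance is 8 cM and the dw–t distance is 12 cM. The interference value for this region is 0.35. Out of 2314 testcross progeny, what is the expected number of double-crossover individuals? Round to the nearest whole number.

Map distances give recombination frequencies of 0.080 and 0.120 for the two intervals.
With interference 0.35 (so coincidence = 0.65), expected double-crossover frequency = 0.080 × 0.120 × 0.65 = 0.00624.
Expected number = 0.00624 × 2314 = 14.44 ≈ 14.

14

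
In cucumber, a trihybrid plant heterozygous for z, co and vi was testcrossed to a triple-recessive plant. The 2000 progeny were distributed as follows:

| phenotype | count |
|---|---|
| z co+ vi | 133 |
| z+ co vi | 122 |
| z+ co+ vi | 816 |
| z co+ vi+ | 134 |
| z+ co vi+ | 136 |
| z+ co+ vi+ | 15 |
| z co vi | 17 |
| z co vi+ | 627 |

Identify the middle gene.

vi

The two most frequent reciprocal classes, z+ co+ vi and z co vi+, are the parental types, so the F1 was z+ co+ vi / z co vi+.
The two rarest classes, z+ co+ vi+ and z co vi, are the double crossovers. Comparing them with the parentals, only the vi allele has switched, so vi is the middle locus and the order is z – vi – co.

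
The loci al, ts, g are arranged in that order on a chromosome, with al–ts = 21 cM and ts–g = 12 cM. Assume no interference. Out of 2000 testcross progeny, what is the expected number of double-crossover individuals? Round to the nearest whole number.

50

Map distances give recombination frequencies of 0.210 and 0.120 for the two intervals.
With no interference, expected double-crossover frequency = 0.210 × 0.120 = 0.02520.
Expected number = 0.02520 × 2000 = 50.40 ≈ 50.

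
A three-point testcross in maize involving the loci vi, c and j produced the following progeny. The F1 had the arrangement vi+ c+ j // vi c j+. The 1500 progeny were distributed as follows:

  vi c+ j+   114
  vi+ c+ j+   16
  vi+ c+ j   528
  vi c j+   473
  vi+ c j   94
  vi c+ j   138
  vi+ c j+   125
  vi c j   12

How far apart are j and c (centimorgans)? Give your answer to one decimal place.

15.7 centimorgans

The two rarest classes, vi+ c+ j+ and vi c j, are the double crossovers. Comparing them with the parentals, only the j allele has switched, so j is the middle locus and the order is c – j – vi.
Crossovers in the c–j interval produce the single-crossover classes vi+ c j and vi c+ j+ (94 + 114 = 208) plus the double crossovers (28).
RF(c–j) = (208 + 28) / 1500 = 236/1500 = 0.1573 → 15.7 centimorgans.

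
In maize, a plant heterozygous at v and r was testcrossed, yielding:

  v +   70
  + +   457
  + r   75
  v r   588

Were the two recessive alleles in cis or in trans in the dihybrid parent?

cis

The two most frequent classes are + + (457) and v r (588); these are the parental (non-recombinant) types.
So the F1 carried + + on one chromosome and v r on the other — the recessive alleles are on the same chromosome (cis / coupling).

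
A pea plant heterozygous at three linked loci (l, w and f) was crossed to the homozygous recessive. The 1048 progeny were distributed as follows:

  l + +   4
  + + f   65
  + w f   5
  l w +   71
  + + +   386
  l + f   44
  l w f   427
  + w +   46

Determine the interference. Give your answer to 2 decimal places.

The two most frequent reciprocal classes, l w f and + + +, are the parental types, so the F1 was l w f / + + +.
The two rarest classes, + w f and l + +, are the double crossovers. Comparing them with the parentals, only the l allele has switched, so l is the middle locus and the order is w – l – f.
w–l: (90 + 9)/1048 = 0.0945; l–f: (136 + 9)/1048 = 0.1384.
Expected DCO frequency = 0.0945 × 0.1384 ≈ 0.01308; observed = 9/1048 ≈ 0.00859.
Coefficient of coincidence = 0.00859/0.01308 ≈ 0.66; interference = 1 − 0.66 = 0.34.

0.34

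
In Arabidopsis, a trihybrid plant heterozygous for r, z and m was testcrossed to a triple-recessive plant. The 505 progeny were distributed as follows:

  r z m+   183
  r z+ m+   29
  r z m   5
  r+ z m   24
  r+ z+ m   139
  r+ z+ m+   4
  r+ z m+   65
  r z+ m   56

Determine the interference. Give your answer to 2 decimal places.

The two most frequent reciprocal classes, r+ z+ m and r z m+, are the parental types, so the F1 was r+ z+ m / r z m+.
The two rarest classes, r+ z+ m+ and r z m, are the double crossovers. Comparing them with the parentals, only the m allele has switched, so m is the middle locus and the order is z – m – r.
z–m: (53 + 9)/505 = 0.1228; m–r: (121 + 9)/505 = 0.2574.
Expected DCO frequency = 0.1228 × 0.2574 ≈ 0.03161; observed = 9/505 ≈ 0.01782.
Coefficient of coincidence = 0.01782/0.03161 ≈ 0.56; interference = 1 − 0.56 = 0.44.

0.44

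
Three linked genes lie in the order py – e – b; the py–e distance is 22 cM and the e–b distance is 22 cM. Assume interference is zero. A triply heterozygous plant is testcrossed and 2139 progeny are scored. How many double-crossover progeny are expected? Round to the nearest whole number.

104

Map distances give recombination frequencies of 0.220 and 0.220 for the two intervals.
With no interference, expected double-crossover frequency = 0.220 × 0.220 = 0.04840.
Expected number = 0.04840 × 2139 = 103.53 ≈ 104.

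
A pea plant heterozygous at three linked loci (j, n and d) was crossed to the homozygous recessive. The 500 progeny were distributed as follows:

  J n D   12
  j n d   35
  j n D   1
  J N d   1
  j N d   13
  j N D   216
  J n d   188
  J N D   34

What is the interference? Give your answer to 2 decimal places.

The two most frequent reciprocal classes, J n d and j N D, are the parental types, so the F1 was J n d / j N D.
The two rarest classes, J N d and j n D, are the double crossovers. Comparing them with the parentals, only the n allele has switched, so n is the middle locus and the order is d – n – j.
d–n: (25 + 2)/500 = 0.0540; n–j: (69 + 2)/500 = 0.1420.
Expected DCO frequency = 0.0540 × 0.1420 ≈ 0.00767; observed = 2/500 ≈ 0.00400.
Coefficient of coincidence = 0.00400/0.00767 ≈ 0.52; interference = 1 − 0.52 = 0.48.

0.48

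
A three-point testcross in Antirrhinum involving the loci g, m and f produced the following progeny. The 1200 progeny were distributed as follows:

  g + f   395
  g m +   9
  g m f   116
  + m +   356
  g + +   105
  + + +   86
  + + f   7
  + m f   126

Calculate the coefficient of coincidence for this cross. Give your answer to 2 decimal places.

The two most frequent reciprocal classes, + m + and g + f, are the parental types, so the F1 was + m + / g + f.
The two rarest classes, g m + and + + f, are the double crossovers. Comparing them with the parentals, only the g allele has switched, so g is the middle locus and the order is f – g – m.
f–g: (231 + 16)/1200 = 0.2058; g–m: (202 + 16)/1200 = 0.1817.
Expected DCO frequency = 0.2058 × 0.1817 ≈ 0.03739; observed = 16/1200 ≈ 0.01333.
Coefficient of coincidence = 0.01333/0.03739 ≈ 0.36.

0.36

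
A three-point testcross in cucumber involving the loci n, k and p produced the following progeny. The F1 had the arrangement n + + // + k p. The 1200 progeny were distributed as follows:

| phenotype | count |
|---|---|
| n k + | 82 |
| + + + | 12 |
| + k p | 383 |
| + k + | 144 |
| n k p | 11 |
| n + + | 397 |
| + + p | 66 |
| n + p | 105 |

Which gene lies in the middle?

The two rarest classes, + + + and n k p, are the double crossovers. Comparing them with the parentals, only the n allele has switched, so n is the middle locus and the order is k – n – p.

n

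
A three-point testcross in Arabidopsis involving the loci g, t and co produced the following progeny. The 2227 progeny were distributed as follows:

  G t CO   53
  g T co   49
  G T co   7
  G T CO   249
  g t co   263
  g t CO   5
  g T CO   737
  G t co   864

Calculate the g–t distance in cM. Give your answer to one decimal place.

23.5 cM

The two most frequent reciprocal classes, g T CO and G t co, are the parental types, so the F1 was g T CO / G t co.
The two rarest classes, g t CO and G T co, are the double crossovers. Comparing them with the parentals, only the t allele has switched, so t is the middle locus and the order is co – t – g.
Crossovers in the t–g interval produce the single-crossover classes G T CO and g t co (249 + 263 = 512) plus the double crossovers (12).
RF(t–g) = (512 + 12) / 2227 = 524/2227 = 0.2353 → 23.5 cM.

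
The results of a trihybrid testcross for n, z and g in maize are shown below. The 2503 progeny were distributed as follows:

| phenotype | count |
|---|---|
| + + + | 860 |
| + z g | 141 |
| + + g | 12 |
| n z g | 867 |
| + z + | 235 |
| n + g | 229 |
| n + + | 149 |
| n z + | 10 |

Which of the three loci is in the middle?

g

The two most frequent reciprocal classes, n z g and + + +, are the parental types, so the F1 was n z g / + + +.
The two rarest classes, n z + and + + g, are the double crossovers. Comparing them with the parentals, only the g allele has switched, so g is the middle locus and the order is n – g – z.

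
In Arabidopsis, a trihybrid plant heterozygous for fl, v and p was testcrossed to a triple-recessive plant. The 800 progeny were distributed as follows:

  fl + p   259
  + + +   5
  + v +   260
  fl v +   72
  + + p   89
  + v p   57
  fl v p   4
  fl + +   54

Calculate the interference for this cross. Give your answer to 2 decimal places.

0.65

The two most frequent reciprocal classes, + v + and fl + p, are the parental types, so the F1 was + v + / fl + p.
The two rarest classes, + + + and fl v p, are the double crossovers. Comparing them with the parentals, only the v allele has switched, so v is the middle locus and the order is p – v – fl.
p–v: (111 + 9)/800 = 0.1500; v–fl: (161 + 9)/800 = 0.2125.
Expected DCO frequency = 0.1500 × 0.2125 ≈ 0.03188; observed = 9/800 ≈ 0.01125.
Coefficient of coincidence = 0.01125/0.03188 ≈ 0.35; interference = 1 − 0.35 = 0.65.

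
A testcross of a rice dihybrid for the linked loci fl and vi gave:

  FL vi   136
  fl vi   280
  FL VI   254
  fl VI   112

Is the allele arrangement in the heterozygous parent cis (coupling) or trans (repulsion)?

cis

The two most frequent classes are FL VI (254) and fl vi (280); these are the parental (non-recombinant) types.
So the F1 carried FL VI on one chromosome and fl vi on the other — the recessive alleles are on the same chromosome (cis / coupling).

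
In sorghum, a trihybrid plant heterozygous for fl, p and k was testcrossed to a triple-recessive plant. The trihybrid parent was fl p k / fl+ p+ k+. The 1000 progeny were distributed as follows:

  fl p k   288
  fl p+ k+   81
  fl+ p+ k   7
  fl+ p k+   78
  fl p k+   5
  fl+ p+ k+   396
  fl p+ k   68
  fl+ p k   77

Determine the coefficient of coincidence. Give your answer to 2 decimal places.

The two rarest classes, fl p k+ and fl+ p+ k, are the double crossovers. Comparing them with the parentals, only the k allele has switched, so k is the middle locus and the order is fl – k – p.
fl–k: (158 + 12)/1000 = 0.1700; k–p: (146 + 12)/1000 = 0.1580.
Expected DCO frequency = 0.1700 × 0.1580 ≈ 0.02686; observed = 12/1000 ≈ 0.01200.
Coefficient of coincidence = 0.01200/0.02686 ≈ 0.45.

0.45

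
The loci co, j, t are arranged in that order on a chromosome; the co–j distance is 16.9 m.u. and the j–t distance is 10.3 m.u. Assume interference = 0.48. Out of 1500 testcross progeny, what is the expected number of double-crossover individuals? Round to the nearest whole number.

Map distances give recombination frequencies of 0.169 and 0.103 for the two intervals.
With interference 0.48 (so coincidence = 0.52), expected double-crossover frequency = 0.169 × 0.103 × 0.52 = 0.00905.
Expected number = 0.00905 × 1500 = 13.58 ≈ 14.

14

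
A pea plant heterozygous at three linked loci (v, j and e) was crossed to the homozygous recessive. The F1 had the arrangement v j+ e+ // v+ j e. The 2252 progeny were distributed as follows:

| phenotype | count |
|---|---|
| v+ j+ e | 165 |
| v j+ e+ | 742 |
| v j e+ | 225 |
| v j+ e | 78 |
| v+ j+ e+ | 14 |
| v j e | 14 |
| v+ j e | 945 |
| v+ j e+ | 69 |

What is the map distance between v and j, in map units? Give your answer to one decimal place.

18.6 map units

The two rarest classes, v+ j+ e+ and v j e, are the double crossovers. Comparing them with the parentals, only the v allele has switched, so v is the middle locus and the order is e – v – j.
Crossovers in the v–j interval produce the single-crossover classes v j e+ and v+ j+ e (225 + 165 = 390) plus the double crossovers (28).
RF(v–j) = (390 + 28) / 2252 = 418/2252 = 0.1856 → 18.6 map units.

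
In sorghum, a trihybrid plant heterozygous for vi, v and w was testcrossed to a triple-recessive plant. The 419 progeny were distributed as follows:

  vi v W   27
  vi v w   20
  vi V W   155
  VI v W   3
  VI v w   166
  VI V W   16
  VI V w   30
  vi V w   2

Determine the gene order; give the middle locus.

The two most frequent reciprocal classes, VI v w and vi V W, are the parental types, so the F1 was VI v w / vi V W.
The two rarest classes, VI v W and vi V w, are the double crossovers. Comparing them with the parentals, only the w allele has switched, so w is the middle locus and the order is vi – w – v.

w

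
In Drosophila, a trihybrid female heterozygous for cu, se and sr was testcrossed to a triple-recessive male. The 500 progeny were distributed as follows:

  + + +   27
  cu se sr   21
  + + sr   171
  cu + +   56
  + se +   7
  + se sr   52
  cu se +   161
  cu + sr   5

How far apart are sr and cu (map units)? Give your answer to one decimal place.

12.0 map units

The two most frequent reciprocal classes, + + sr and cu se +, are the parental types, so the F1 was + + sr / cu se +.
The two rarest classes, cu + sr and + se +, are the double crossovers. Comparing them with the parentals, only the cu allele has switched, so cu is the middle locus and the order is sr – cu – se.
Crossovers in the sr–cu interval produce the single-crossover classes + + + and cu se sr (27 + 21 = 48) plus the double crossovers (12).
RF(sr–cu) = (48 + 12) / 500 = 60/500 = 0.1200 → 12.0 map units.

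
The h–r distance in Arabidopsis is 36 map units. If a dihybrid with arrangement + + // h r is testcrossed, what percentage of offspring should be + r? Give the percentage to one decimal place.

18.0%

A map distance of 36 map units corresponds to a recombination frequency of 0.360.
The F1 is + + / h r, so + r is a recombinant gamete class with expected frequency r/2 = 0.360/2 = 0.1800.
That is 0.1800 = 18.0% of the progeny.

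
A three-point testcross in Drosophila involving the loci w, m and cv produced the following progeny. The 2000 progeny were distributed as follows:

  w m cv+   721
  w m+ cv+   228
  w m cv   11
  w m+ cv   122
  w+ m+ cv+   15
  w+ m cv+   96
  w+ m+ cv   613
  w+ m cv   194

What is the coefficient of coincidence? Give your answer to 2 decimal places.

The two most frequent reciprocal classes, w+ m+ cv and w m cv+, are the parental types, so the F1 was w+ m+ cv / w m cv+.
The two rarest classes, w+ m+ cv+ and w m cv, are the double crossovers. Comparing them with the parentals, only the cv allele has switched, so cv is the middle locus and the order is m – cv – w.
m–cv: (422 + 26)/2000 = 0.2240; cv–w: (218 + 26)/2000 = 0.1220.
Expected DCO frequency = 0.2240 × 0.1220 ≈ 0.02733; observed = 26/2000 ≈ 0.01300.
Coefficient of coincidence = 0.01300/0.02733 ≈ 0.48.

0.48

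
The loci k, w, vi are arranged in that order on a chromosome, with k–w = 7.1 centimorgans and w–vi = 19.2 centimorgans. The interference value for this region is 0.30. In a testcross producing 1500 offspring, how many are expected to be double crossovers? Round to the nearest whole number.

Map distances give recombination frequencies of 0.071 and 0.192 for the two intervals.
With interference 0.30 (so coincidence = 0.70), expected double-crossover frequency = 0.071 × 0.192 × 0.70 = 0.00954.
Expected number = 0.00954 × 1500 = 14.31 ≈ 14.

14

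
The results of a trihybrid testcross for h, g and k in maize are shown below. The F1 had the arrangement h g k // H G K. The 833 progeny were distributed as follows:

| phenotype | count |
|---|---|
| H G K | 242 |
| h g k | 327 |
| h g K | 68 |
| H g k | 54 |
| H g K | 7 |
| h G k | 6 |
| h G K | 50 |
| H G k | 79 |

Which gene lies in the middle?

The two rarest classes, h G k and H g K, are the double crossovers. Comparing them with the parentals, only the g allele has switched, so g is the middle locus and the order is k – g – h.

g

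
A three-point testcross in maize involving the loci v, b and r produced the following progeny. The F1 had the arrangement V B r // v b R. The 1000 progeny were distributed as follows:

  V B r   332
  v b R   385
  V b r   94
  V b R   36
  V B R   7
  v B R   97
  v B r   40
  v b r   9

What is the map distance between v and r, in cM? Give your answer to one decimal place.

9.2 cM

The two rarest classes, V B R and v b r, are the double crossovers. Comparing them with the parentals, only the r allele has switched, so r is the middle locus and the order is v – r – b.
Crossovers in the v–r interval produce the single-crossover classes v B r and V b R (40 + 36 = 76) plus the double crossovers (16).
RF(v–r) = (76 + 16) / 1000 = 92/1000 = 0.0920 → 9.2 cM.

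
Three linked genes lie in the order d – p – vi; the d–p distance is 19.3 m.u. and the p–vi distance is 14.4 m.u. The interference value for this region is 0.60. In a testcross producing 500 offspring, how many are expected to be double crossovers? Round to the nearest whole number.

6

Map distances give recombination frequencies of 0.193 and 0.144 for the two intervals.
With interference 0.60 (so coincidence = 0.40), expected double-crossover frequency = 0.193 × 0.144 × 0.40 = 0.01112.
Expected number = 0.01112 × 500 = 5.56 ≈ 6.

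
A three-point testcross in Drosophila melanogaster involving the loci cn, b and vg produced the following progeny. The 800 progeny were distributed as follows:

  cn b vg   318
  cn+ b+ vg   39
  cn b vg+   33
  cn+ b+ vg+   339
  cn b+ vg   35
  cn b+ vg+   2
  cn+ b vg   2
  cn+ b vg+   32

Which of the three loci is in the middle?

The two most frequent reciprocal classes, cn b vg and cn+ b+ vg+, are the parental types, so the F1 was cn b vg / cn+ b+ vg+.
The two rarest classes, cn+ b vg and cn b+ vg+, are the double crossovers. Comparing them with the parentals, only the cn allele has switched, so cn is the middle locus and the order is vg – cn – b.

cn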